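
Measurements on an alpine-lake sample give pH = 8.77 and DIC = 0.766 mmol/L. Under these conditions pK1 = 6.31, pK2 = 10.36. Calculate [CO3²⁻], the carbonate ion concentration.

α₂ = 1 / (1 + [H⁺]/K2 + [H⁺]²/(K1K2)) = 1 / (1 + 10^+1.59 + 10^-0.87)
   = 1 / (1 + 38.905 + 0.13490) = 1/40.039 = 0.02498
[CO3²⁻] = α₂ × DIC = 0.02498 × 0.766 = 0.0191 mmol/L = 19.1 μmol/L

[CO3²⁻] = 19.1 μmol/L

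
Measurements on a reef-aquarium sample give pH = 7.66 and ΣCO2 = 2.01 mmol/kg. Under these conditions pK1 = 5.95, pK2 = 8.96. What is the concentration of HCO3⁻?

[HCO3⁻] = 1.88 mmol/kg

α₁ = 1 / (1 + [H⁺]/K1 + K2/[H⁺]) = 1 / (1 + 10^-1.71 + 10^-1.30)
   = 1 / (1 + 0.019498 + 0.050119) = 1/1.0696 = 0.9349
[HCO3⁻] = α₁ × DIC = 0.9349 × 2.01 = 1.88 mmol/kg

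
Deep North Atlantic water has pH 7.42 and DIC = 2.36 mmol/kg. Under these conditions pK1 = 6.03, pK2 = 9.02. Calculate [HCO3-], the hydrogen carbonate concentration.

[HCO3⁻] = 2.21 mmol/kg

α₁ = 1 / (1 + [H⁺]/K1 + K2/[H⁺]) = 1 / (1 + 10^-1.39 + 10^-1.60)
   = 1 / (1 + 0.040738 + 0.025119) = 1/1.0659 = 0.9382
[HCO3⁻] = α₁ × DIC = 0.9382 × 2.36 = 2.21 mmol/kg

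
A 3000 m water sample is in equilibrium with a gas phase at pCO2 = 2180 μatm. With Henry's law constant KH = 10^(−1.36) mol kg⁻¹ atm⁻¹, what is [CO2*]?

[CO2*] = 95.2 μmol/kg

KH = 10^(−1.36) = 4.365×10^-2 mol kg⁻¹ atm⁻¹
[CO2*] = KH · pCO2 = 4.365×10^-2 × 2180×10^-6 atm = 9.52×10^-5 mol/kg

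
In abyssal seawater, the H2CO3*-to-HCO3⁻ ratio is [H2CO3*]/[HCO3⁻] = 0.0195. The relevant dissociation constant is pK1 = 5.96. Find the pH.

pH = 7.67

From K1 = [H⁺][HCO3⁻]/[H2CO3*]:  pH = pK1 − log₁₀([H2CO3*]/[HCO3⁻])
log₁₀(0.0195) = -1.710
pH = 5.96 − (-1.710) = 7.67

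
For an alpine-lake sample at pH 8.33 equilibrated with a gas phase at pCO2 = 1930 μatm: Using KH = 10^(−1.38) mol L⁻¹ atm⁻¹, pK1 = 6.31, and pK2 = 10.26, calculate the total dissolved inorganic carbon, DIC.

[CO2*] = KH · pCO2 = 10^(−1.38) × 1930×10^-6 = 8.046×10^-5 mol/L
α₀ = 1/(1 + K1/[H⁺] + K1K2/[H⁺]²) = 1/(1 + 10^+2.02 + 10^+0.09) = 0.009351
DIC = [CO2*]/α₀ = 8.046×10^-5 / 0.009351 = 8.60 mmol/L

DIC = 8.60 mmol/L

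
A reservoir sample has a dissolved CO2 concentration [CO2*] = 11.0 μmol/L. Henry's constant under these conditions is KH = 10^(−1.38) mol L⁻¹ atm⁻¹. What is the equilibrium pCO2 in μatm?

KH = 10^(−1.38) = 4.169×10^-2 mol L⁻¹ atm⁻¹
pCO2 = [CO2*]/KH = 11.0×10^-6 / 4.169×10^-2 = 2.64×10^-4 atm = 264 μatm

pCO2 = 264 μatm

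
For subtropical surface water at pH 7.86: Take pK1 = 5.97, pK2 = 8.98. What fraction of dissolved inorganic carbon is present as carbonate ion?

α₂ = 1 / (1 + [H⁺]/K2 + [H⁺]²/(K1K2)) = 1 / (1 + 10^+1.12 + 10^-0.77)
   = 1 / (1 + 13.183 + 0.16982) = 1/14.352 = 0.06967

α₂ = 0.0697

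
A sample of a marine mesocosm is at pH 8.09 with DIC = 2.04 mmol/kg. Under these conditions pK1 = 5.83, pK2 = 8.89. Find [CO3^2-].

[CO3²⁻] = 0.278 mmol/kg

α₂ = 1 / (1 + [H⁺]/K2 + [H⁺]²/(K1K2)) = 1 / (1 + 10^+0.80 + 10^-1.46)
   = 1 / (1 + 6.3096 + 0.034674) = 1/7.3442 = 0.1362
[CO3²⁻] = α₂ × DIC = 0.1362 × 2.04 = 0.278 mmol/kg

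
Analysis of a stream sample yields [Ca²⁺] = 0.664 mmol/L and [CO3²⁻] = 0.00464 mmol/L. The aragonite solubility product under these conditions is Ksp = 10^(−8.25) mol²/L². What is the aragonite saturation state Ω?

Ω = 0.548

Ksp = 10^(−8.25) = 5.623×10^-9
Ω = [Ca²⁺][CO3²⁻]/Ksp = (0.664×10^-3)(0.00464×10^-3) / 5.623×10^-9 = 0.548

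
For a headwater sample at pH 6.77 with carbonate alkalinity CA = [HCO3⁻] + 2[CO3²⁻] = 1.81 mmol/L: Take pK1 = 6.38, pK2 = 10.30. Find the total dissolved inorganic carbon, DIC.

CA = [HCO3⁻] + 2[CO3²⁻] = (α₁ + 2α₂)·DIC
At pH 6.77: [H⁺]/K1 = 10^-0.39 = 0.40738, K2/[H⁺] = 10^-3.53 = 0.00029512
α₁ = 1/(1 + 0.40738 + 0.00029512) = 1/1.4077 = 0.7104; α₂ = α₁·K2/[H⁺] = 0.0002097
α₁ + 2α₂ = 0.7108
DIC = CA / (α₁ + 2α₂) = 1.81 / 0.7108 = 2.55 mmol/L

DIC = 2.55 mmol/L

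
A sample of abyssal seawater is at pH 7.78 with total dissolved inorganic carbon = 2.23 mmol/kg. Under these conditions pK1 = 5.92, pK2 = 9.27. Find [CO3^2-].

[CO3²⁻] = 0.0690 mmol/kg

α₂ = 1 / (1 + [H⁺]/K2 + [H⁺]²/(K1K2)) = 1 / (1 + 10^+1.49 + 10^-0.37)
   = 1 / (1 + 30.903 + 0.42658) = 1/32.330 = 0.03093
[CO3²⁻] = α₂ × DIC = 0.03093 × 2.23 = 0.0690 mmol/kg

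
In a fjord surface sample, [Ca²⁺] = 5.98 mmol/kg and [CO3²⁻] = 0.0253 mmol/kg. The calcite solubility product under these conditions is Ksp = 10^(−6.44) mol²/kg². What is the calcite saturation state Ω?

Ω = 0.417

Ksp = 10^(−6.44) = 3.631×10^-7
Ω = [Ca²⁺][CO3²⁻]/Ksp = (5.98×10^-3)(0.0253×10^-3) / 3.631×10^-7 = 0.417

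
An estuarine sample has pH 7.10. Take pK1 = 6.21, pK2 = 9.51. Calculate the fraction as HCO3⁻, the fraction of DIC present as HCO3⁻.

α₁ = 0.883

α₁ = 1 / (1 + [H⁺]/K1 + K2/[H⁺]) = 1 / (1 + 10^-0.89 + 10^-2.41)
   = 1 / (1 + 0.12882 + 0.0038905) = 1/1.1327 = 0.8828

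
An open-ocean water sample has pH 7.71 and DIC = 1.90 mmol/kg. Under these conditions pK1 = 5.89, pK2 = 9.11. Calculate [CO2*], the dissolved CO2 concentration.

α₀ = 1 / (1 + K1/[H⁺] + K1K2/[H⁺]²) = 1 / (1 + 10^+1.82 + 10^+0.42)
   = 1 / (1 + 66.069 + 2.6303) = 1/69.700 = 0.01435
[CO2*] = α₀ × DIC = 0.01435 × 1.90 = 0.0273 mmol/kg

[CO2*] = 0.0273 mmol/kg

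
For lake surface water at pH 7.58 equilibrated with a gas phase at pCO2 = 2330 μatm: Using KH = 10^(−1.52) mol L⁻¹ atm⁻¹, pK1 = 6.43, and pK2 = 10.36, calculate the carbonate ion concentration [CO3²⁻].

[CO3²⁻] = 1.65 μmol/L

[CO2*] = KH · pCO2 = 10^(−1.52) × 2330×10^-6 = 7.036×10^-5 mol/L
α₀ = 1/(1 + K1/[H⁺] + K1K2/[H⁺]²) = 1/(1 + 10^+1.15 + 10^-1.63) = 0.06601
DIC = [CO2*]/α₀ = 7.036×10^-5 / 0.06601 = 1.066 mmol/L
[CO3²⁻] = α₂·DIC; α₂ = 0.001547, so [CO3²⁻] = 0.001547 × 1.066 = 0.00165 mmol/L = 1.65 μmol/L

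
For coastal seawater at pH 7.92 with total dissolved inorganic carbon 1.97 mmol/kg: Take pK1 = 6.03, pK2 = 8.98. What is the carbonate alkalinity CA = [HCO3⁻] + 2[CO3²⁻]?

CA = 2.10 mmol/kg

CA = [HCO3⁻] + 2[CO3²⁻] = (α₁ + 2α₂)·DIC
At pH 7.92: [H⁺]/K1 = 10^-1.89 = 0.012882, K2/[H⁺] = 10^-1.06 = 0.087096
α₁ = 1/(1 + 0.012882 + 0.087096) = 1/1.1000 = 0.9091; α₂ = α₁·K2/[H⁺] = 0.07918
α₁ + 2α₂ = 1.0675
CA = 1.0675 × 1.97 = 2.10 mmol/kg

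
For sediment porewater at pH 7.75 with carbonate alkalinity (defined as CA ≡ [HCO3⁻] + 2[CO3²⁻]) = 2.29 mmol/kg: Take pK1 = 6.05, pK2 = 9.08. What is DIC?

CA = [HCO3⁻] + 2[CO3²⁻] = (α₁ + 2α₂)·DIC
At pH 7.75: [H⁺]/K1 = 10^-1.70 = 0.019953, K2/[H⁺] = 10^-1.33 = 0.046774
α₁ = 1/(1 + 0.019953 + 0.046774) = 1/1.0667 = 0.9374; α₂ = α₁·K2/[H⁺] = 0.04385
α₁ + 2α₂ = 1.0251
DIC = CA / (α₁ + 2α₂) = 2.29 / 1.0251 = 2.23 mmol/kg

DIC = 2.23 mmol/kg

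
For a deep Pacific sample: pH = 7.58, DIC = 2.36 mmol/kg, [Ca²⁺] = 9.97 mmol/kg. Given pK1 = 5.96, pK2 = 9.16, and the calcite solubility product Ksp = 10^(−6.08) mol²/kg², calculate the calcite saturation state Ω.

α₂ = 1 / (1 + [H⁺]/K2 + [H⁺]²/(K1K2)) = 1 / (1 + 10^+1.58 + 10^-0.04)
   = 1 / (1 + 38.019 + 0.91201) = 1/39.931 = 0.02504
[CO3²⁻] = α₂ × DIC = 0.02504 × 2.36 = 0.05910 mmol/kg
Ksp = 10^(−6.08) = 8.318×10^-7
Ω = [Ca²⁺][CO3²⁻]/Ksp = (9.97×10^-3)(5.910×10^-5) / 8.318×10^-7 = 0.708

Ω = 0.708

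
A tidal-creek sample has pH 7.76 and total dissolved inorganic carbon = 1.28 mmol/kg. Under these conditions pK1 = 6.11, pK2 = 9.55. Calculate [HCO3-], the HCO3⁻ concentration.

[HCO3⁻] = 1.23 mmol/kg

α₁ = 1 / (1 + [H⁺]/K1 + K2/[H⁺]) = 1 / (1 + 10^-1.65 + 10^-1.79)
   = 1 / (1 + 0.022387 + 0.016218) = 1/1.0386 = 0.9628
[HCO3⁻] = α₁ × DIC = 0.9628 × 1.28 = 1.23 mmol/kg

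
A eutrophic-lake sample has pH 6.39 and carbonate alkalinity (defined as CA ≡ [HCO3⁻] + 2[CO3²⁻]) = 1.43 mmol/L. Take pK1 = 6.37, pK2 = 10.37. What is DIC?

CA = [HCO3⁻] + 2[CO3²⁻] = (α₁ + 2α₂)·DIC
At pH 6.39: [H⁺]/K1 = 10^-0.02 = 0.95499, K2/[H⁺] = 10^-3.98 = 0.00010471
α₁ = 1/(1 + 0.95499 + 0.00010471) = 1/1.9551 = 0.5115; α₂ = α₁·K2/[H⁺] = 5.356×10^-5
α₁ + 2α₂ = 0.5116
DIC = CA / (α₁ + 2α₂) = 1.43 / 0.5116 = 2.80 mmol/L

DIC = 2.80 mmol/L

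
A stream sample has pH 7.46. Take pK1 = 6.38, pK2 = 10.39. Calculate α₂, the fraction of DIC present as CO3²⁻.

α₂ = 1 / (1 + [H⁺]/K2 + [H⁺]²/(K1K2)) = 1 / (1 + 10^+2.93 + 10^+1.85)
   = 1 / (1 + 851.14 + 70.795) = 1/922.93 = 0.001084

α₂ = 0.00108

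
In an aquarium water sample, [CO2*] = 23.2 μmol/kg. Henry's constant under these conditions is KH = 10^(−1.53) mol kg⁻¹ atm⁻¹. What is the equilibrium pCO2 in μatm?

pCO2 = 786 μatm

KH = 10^(−1.53) = 2.951×10^-2 mol kg⁻¹ atm⁻¹
pCO2 = [CO2*]/KH = 23.2×10^-6 / 2.951×10^-2 = 7.86×10^-4 atm = 786 μatm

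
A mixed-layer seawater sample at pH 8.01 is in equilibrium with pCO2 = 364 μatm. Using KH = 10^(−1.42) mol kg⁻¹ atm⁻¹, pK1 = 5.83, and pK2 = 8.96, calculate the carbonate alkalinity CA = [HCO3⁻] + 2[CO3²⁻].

CA = 2.56 mmol/kg

[CO2*] = KH · pCO2 = 10^(−1.42) × 364×10^-6 = 1.384×10^-5 mol/kg
α₀ = 1/(1 + K1/[H⁺] + K1K2/[H⁺]²) = 1/(1 + 10^+2.18 + 10^+1.23) = 0.005905
DIC = [CO2*]/α₀ = 1.384×10^-5 / 0.005905 = 2.343 mmol/kg
CA = (α₁ + 2α₂)·DIC = (0.8938 + 2×0.1003) × 2.343 = 2.56 mmol/kg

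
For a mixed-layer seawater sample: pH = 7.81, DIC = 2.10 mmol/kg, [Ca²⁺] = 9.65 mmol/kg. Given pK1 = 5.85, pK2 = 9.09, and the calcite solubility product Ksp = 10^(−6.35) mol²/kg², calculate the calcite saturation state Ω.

Ω = 2.24

α₂ = 1 / (1 + [H⁺]/K2 + [H⁺]²/(K1K2)) = 1 / (1 + 10^+1.28 + 10^-0.68)
   = 1 / (1 + 19.055 + 0.20893) = 1/20.264 = 0.04935
[CO3²⁻] = α₂ × DIC = 0.04935 × 2.10 = 0.1036 mmol/kg
Ksp = 10^(−6.35) = 4.467×10^-7
Ω = [Ca²⁺][CO3²⁻]/Ksp = (9.65×10^-3)(1.036×10^-4) / 4.467×10^-7 = 2.24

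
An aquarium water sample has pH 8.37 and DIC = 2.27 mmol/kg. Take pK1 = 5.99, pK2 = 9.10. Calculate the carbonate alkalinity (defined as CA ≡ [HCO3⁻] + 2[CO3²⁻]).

CA = 2.62 mmol/kg

CA = [HCO3⁻] + 2[CO3²⁻] = (α₁ + 2α₂)·DIC
At pH 8.37: [H⁺]/K1 = 10^-2.38 = 0.0041687, K2/[H⁺] = 10^-0.73 = 0.18621
α₁ = 1/(1 + 0.0041687 + 0.18621) = 1/1.1904 = 0.8401; α₂ = α₁·K2/[H⁺] = 0.1564
α₁ + 2α₂ = 1.1529
CA = 1.1529 × 2.27 = 2.62 mmol/kg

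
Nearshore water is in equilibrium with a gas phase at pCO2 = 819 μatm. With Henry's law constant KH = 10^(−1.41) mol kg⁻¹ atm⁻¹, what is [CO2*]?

KH = 10^(−1.41) = 3.890×10^-2 mol kg⁻¹ atm⁻¹
[CO2*] = KH · pCO2 = 3.890×10^-2 × 819×10^-6 atm = 3.19×10^-5 mol/kg

[CO2*] = 31.9 μmol/kg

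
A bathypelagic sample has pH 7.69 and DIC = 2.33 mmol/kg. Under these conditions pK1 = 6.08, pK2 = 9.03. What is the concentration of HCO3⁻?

[HCO3⁻] = 2.18 mmol/kg

α₁ = 1 / (1 + [H⁺]/K1 + K2/[H⁺]) = 1 / (1 + 10^-1.61 + 10^-1.34)
   = 1 / (1 + 0.024547 + 0.045709) = 1/1.0703 = 0.9344
[HCO3⁻] = α₁ × DIC = 0.9344 × 2.33 = 2.18 mmol/kg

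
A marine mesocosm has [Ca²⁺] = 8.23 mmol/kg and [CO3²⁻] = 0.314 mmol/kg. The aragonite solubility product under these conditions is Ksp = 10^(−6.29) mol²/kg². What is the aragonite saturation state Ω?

Ksp = 10^(−6.29) = 5.129×10^-7
Ω = [Ca²⁺][CO3²⁻]/Ksp = (8.23×10^-3)(0.314×10^-3) / 5.129×10^-7 = 5.04

Ω = 5.04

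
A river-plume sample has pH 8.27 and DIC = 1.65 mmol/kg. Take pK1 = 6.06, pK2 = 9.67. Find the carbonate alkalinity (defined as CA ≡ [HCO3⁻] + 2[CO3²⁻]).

CA = [HCO3⁻] + 2[CO3²⁻] = (α₁ + 2α₂)·DIC
At pH 8.27: [H⁺]/K1 = 10^-2.21 = 0.0061660, K2/[H⁺] = 10^-1.40 = 0.039811
α₁ = 1/(1 + 0.0061660 + 0.039811) = 1/1.0460 = 0.9560; α₂ = α₁·K2/[H⁺] = 0.03806
α₁ + 2α₂ = 1.0322
CA = 1.0322 × 1.65 = 1.70 mmol/kg

CA = 1.70 mmol/kg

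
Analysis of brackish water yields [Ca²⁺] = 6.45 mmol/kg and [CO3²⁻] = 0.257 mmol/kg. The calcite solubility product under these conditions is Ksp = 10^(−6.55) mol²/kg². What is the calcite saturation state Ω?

Ω = 5.88

Ksp = 10^(−6.55) = 2.818×10^-7
Ω = [Ca²⁺][CO3²⁻]/Ksp = (6.45×10^-3)(0.257×10^-3) / 2.818×10^-7 = 5.88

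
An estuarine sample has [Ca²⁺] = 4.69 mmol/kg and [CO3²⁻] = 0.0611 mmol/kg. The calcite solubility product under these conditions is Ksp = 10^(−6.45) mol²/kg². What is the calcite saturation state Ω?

Ksp = 10^(−6.45) = 3.548×10^-7
Ω = [Ca²⁺][CO3²⁻]/Ksp = (4.69×10^-3)(0.0611×10^-3) / 3.548×10^-7 = 0.808

Ω = 0.808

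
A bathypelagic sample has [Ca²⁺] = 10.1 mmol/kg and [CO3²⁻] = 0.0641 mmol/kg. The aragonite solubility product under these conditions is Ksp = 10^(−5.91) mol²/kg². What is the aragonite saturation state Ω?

Ω = 0.526

Ksp = 10^(−5.91) = 1.230×10^-6
Ω = [Ca²⁺][CO3²⁻]/Ksp = (10.1×10^-3)(0.0641×10^-3) / 1.230×10^-6 = 0.526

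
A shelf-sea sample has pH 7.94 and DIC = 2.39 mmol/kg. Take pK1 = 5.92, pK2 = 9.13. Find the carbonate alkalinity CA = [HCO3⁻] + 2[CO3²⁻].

CA = 2.51 mmol/kg

CA = [HCO3⁻] + 2[CO3²⁻] = (α₁ + 2α₂)·DIC
At pH 7.94: [H⁺]/K1 = 10^-2.02 = 0.0095499, K2/[H⁺] = 10^-1.19 = 0.064565
α₁ = 1/(1 + 0.0095499 + 0.064565) = 1/1.0741 = 0.9310; α₂ = α₁·K2/[H⁺] = 0.06011
α₁ + 2α₂ = 1.0512
CA = 1.0512 × 2.39 = 2.51 mmol/kg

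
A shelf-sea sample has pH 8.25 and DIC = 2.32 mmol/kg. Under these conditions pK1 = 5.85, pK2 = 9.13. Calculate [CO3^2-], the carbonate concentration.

α₂ = 1 / (1 + [H⁺]/K2 + [H⁺]²/(K1K2)) = 1 / (1 + 10^+0.88 + 10^-1.52)
   = 1 / (1 + 7.5858 + 0.030200) = 1/8.6160 = 0.1161
[CO3²⁻] = α₂ × DIC = 0.1161 × 2.32 = 0.269 mmol/kg

[CO3²⁻] = 0.269 mmol/kg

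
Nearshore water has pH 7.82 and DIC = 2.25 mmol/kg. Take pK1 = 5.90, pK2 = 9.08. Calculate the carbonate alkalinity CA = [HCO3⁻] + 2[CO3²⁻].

CA = [HCO3⁻] + 2[CO3²⁻] = (α₁ + 2α₂)·DIC
At pH 7.82: [H⁺]/K1 = 10^-1.92 = 0.012023, K2/[H⁺] = 10^-1.26 = 0.054954
α₁ = 1/(1 + 0.012023 + 0.054954) = 1/1.0670 = 0.9372; α₂ = α₁·K2/[H⁺] = 0.05150
α₁ + 2α₂ = 1.0402
CA = 1.0402 × 2.25 = 2.34 mmol/kg

CA = 2.34 mmol/kg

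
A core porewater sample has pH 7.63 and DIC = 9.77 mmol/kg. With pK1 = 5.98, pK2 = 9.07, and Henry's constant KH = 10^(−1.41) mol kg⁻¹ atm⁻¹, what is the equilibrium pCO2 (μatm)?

pCO2 = 5310 μatm

α₀ = 1 / (1 + K1/[H⁺] + K1K2/[H⁺]²) = 1 / (1 + 10^+1.65 + 10^+0.21)
   = 1 / (1 + 44.668 + 1.6218) = 1/47.290 = 0.02115
[CO2*] = α₀ × DIC = 0.02115 × 9.77 = 0.2066 mmol/kg
pCO2 = [CO2*]/KH = 2.066×10^-4 / 3.890×10^-2 = 5310 μatm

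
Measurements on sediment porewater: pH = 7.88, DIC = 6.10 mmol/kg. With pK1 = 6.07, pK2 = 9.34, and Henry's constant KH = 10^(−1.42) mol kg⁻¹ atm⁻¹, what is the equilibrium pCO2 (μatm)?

α₀ = 1 / (1 + K1/[H⁺] + K1K2/[H⁺]²) = 1 / (1 + 10^+1.81 + 10^+0.35)
   = 1 / (1 + 64.565 + 2.2387) = 1/67.804 = 0.01475
[CO2*] = α₀ × DIC = 0.01475 × 6.10 = 0.08997 mmol/kg
pCO2 = [CO2*]/KH = 8.997×10^-5 / 3.802×10^-2 = 2370 μatm

pCO2 = 2370 μatm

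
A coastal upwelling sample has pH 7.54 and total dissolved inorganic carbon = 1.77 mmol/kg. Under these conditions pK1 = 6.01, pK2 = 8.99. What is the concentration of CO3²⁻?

[CO3²⁻] = 0.0590 mmol/kg

α₂ = 1 / (1 + [H⁺]/K2 + [H⁺]²/(K1K2)) = 1 / (1 + 10^+1.45 + 10^-0.08)
   = 1 / (1 + 28.184 + 0.83176) = 1/30.016 = 0.03332
[CO3²⁻] = α₂ × DIC = 0.03332 × 1.77 = 0.0590 mmol/kg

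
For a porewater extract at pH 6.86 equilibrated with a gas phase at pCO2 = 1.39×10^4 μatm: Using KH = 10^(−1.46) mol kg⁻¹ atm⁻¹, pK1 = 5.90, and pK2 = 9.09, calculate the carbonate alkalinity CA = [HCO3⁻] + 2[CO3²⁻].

CA = 4.45 mmol/kg

[CO2*] = KH · pCO2 = 10^(−1.46) × 1.39×10^4×10^-6 = 4.820×10^-4 mol/kg
α₀ = 1/(1 + K1/[H⁺] + K1K2/[H⁺]²) = 1/(1 + 10^+0.96 + 10^-1.27) = 0.09829
DIC = [CO2*]/α₀ = 4.820×10^-4 / 0.09829 = 4.903 mmol/kg
CA = (α₁ + 2α₂)·DIC = (0.8964 + 2×0.005279) × 4.903 = 4.45 mmol/kg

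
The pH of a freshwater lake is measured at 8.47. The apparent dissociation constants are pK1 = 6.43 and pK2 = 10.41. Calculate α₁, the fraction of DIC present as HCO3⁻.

α₁ = 1 / (1 + [H⁺]/K1 + K2/[H⁺]) = 1 / (1 + 10^-2.04 + 10^-1.94)
   = 1 / (1 + 0.0091201 + 0.011482) = 1/1.0206 = 0.9798

α₁ = 0.980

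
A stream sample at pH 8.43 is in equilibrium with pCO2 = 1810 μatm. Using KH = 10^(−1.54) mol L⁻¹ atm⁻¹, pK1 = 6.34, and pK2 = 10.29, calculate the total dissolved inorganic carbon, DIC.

[CO2*] = KH · pCO2 = 10^(−1.54) × 1810×10^-6 = 5.220×10^-5 mol/L
α₀ = 1/(1 + K1/[H⁺] + K1K2/[H⁺]²) = 1/(1 + 10^+2.09 + 10^+0.23) = 0.007954
DIC = [CO2*]/α₀ = 5.220×10^-5 / 0.007954 = 6.56 mmol/L

DIC = 6.56 mmol/L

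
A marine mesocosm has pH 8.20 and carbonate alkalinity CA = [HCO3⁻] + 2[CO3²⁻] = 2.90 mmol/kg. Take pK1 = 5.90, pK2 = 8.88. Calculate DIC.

DIC = 2.48 mmol/kg

CA = [HCO3⁻] + 2[CO3²⁻] = (α₁ + 2α₂)·DIC
At pH 8.20: [H⁺]/K1 = 10^-2.30 = 0.0050119, K2/[H⁺] = 10^-0.68 = 0.20893
α₁ = 1/(1 + 0.0050119 + 0.20893) = 1/1.2139 = 0.8238; α₂ = α₁·K2/[H⁺] = 0.1721
α₁ + 2α₂ = 1.1680
DIC = CA / (α₁ + 2α₂) = 2.90 / 1.1680 = 2.48 mmol/kg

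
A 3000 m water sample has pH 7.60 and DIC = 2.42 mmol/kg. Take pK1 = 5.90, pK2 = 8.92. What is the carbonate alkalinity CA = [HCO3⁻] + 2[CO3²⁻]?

CA = [HCO3⁻] + 2[CO3²⁻] = (α₁ + 2α₂)·DIC
At pH 7.60: [H⁺]/K1 = 10^-1.70 = 0.019953, K2/[H⁺] = 10^-1.32 = 0.047863
α₁ = 1/(1 + 0.019953 + 0.047863) = 1/1.0678 = 0.9365; α₂ = α₁·K2/[H⁺] = 0.04482
α₁ + 2α₂ = 1.0261
CA = 1.0261 × 2.42 = 2.48 mmol/kg

CA = 2.48 mmol/kg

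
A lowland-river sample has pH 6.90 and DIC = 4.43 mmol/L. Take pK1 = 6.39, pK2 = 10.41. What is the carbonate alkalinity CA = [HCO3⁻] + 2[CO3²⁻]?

CA = 3.39 mmol/L

CA = [HCO3⁻] + 2[CO3²⁻] = (α₁ + 2α₂)·DIC
At pH 6.90: [H⁺]/K1 = 10^-0.51 = 0.30903, K2/[H⁺] = 10^-3.51 = 0.00030903
α₁ = 1/(1 + 0.30903 + 0.00030903) = 1/1.3093 = 0.7637; α₂ = α₁·K2/[H⁺] = 0.0002360
α₁ + 2α₂ = 0.7642
CA = 0.7642 × 4.43 = 3.39 mmol/L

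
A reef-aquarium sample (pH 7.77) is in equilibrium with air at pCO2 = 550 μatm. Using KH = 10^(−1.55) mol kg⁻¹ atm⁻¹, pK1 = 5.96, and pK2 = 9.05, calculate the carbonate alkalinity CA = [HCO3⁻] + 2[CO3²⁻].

[CO2*] = KH · pCO2 = 10^(−1.55) × 550×10^-6 = 1.550×10^-5 mol/kg
α₀ = 1/(1 + K1/[H⁺] + K1K2/[H⁺]²) = 1/(1 + 10^+1.81 + 10^+0.53) = 0.01450
DIC = [CO2*]/α₀ = 1.550×10^-5 / 0.01450 = 1.069 mmol/kg
CA = (α₁ + 2α₂)·DIC = (0.9364 + 2×0.04914) × 1.069 = 1.11 mmol/kg

CA = 1.11 mmol/kg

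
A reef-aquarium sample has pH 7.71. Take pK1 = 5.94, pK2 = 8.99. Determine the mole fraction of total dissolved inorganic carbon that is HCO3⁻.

α₁ = 1 / (1 + [H⁺]/K1 + K2/[H⁺]) = 1 / (1 + 10^-1.77 + 10^-1.28)
   = 1 / (1 + 0.016982 + 0.052481) = 1/1.0695 = 0.9350

α₁ = 0.935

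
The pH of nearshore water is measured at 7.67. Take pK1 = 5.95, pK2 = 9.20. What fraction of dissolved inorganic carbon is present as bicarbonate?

α₁ = 0.954

α₁ = 1 / (1 + [H⁺]/K1 + K2/[H⁺]) = 1 / (1 + 10^-1.72 + 10^-1.53)
   = 1 / (1 + 0.019055 + 0.029512) = 1/1.0486 = 0.9537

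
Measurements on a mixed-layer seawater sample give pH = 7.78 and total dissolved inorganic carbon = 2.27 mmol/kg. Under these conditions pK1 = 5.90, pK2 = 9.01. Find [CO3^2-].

[CO3²⁻] = 0.125 mmol/kg

α₂ = 1 / (1 + [H⁺]/K2 + [H⁺]²/(K1K2)) = 1 / (1 + 10^+1.23 + 10^-0.65)
   = 1 / (1 + 16.982 + 0.22387) = 1/18.206 = 0.05493
[CO3²⁻] = α₂ × DIC = 0.05493 × 2.27 = 0.125 mmol/kg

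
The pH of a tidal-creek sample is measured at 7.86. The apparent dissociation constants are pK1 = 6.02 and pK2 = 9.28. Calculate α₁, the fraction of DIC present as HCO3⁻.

α₁ = 1 / (1 + [H⁺]/K1 + K2/[H⁺]) = 1 / (1 + 10^-1.84 + 10^-1.42)
   = 1 / (1 + 0.014454 + 0.038019) = 1/1.0525 = 0.9501

α₁ = 0.950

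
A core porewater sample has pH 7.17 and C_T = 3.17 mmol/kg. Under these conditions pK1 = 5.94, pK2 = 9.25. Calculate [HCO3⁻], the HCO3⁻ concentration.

α₁ = 1 / (1 + [H⁺]/K1 + K2/[H⁺]) = 1 / (1 + 10^-1.23 + 10^-2.08)
   = 1 / (1 + 0.058884 + 0.0083176) = 1/1.0672 = 0.9370
[HCO3⁻] = α₁ × DIC = 0.9370 × 3.17 = 2.97 mmol/kg

[HCO3⁻] = 2.97 mmol/kg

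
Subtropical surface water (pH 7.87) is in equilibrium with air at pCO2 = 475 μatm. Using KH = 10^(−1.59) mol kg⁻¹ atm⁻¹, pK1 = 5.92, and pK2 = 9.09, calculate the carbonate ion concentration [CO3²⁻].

[CO3²⁻] = 0.0656 mmol/kg

[CO2*] = KH · pCO2 = 10^(−1.59) × 475×10^-6 = 1.221×10^-5 mol/kg
α₀ = 1/(1 + K1/[H⁺] + K1K2/[H⁺]²) = 1/(1 + 10^+1.95 + 10^+0.73) = 0.01047
DIC = [CO2*]/α₀ = 1.221×10^-5 / 0.01047 = 1.166 mmol/kg
[CO3²⁻] = α₂·DIC; α₂ = 0.05624, so [CO3²⁻] = 0.05624 × 1.166 = 0.0656 mmol/kg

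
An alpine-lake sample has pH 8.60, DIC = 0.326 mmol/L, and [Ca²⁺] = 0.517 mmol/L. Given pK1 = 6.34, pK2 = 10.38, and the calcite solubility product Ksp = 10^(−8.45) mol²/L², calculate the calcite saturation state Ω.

Ω = 0.771

α₂ = 1 / (1 + [H⁺]/K2 + [H⁺]²/(K1K2)) = 1 / (1 + 10^+1.78 + 10^-0.48)
   = 1 / (1 + 60.256 + 0.33113) = 1/61.587 = 0.01624
[CO3²⁻] = α₂ × DIC = 0.01624 × 0.326 = 0.005293 mmol/L = 5.293 μmol/L
Ksp = 10^(−8.45) = 3.548×10^-9
Ω = [Ca²⁺][CO3²⁻]/Ksp = (0.517×10^-3)(5.293×10^-6) / 3.548×10^-9 = 0.771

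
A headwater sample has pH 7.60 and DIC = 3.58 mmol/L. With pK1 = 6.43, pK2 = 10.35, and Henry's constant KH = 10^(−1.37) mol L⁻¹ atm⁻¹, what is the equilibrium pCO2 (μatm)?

α₀ = 1 / (1 + K1/[H⁺] + K1K2/[H⁺]²) = 1 / (1 + 10^+1.17 + 10^-1.58)
   = 1 / (1 + 14.791 + 0.026303) = 1/15.817 = 0.06322
[CO2*] = α₀ × DIC = 0.06322 × 3.58 = 0.2263 mmol/L
pCO2 = [CO2*]/KH = 2.263×10^-4 / 4.266×10^-2 = 5310 μatm

pCO2 = 5310 μatm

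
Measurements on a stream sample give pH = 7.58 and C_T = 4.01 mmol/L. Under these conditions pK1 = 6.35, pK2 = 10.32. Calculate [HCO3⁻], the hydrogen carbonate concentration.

[HCO3⁻] = 3.78 mmol/L

α₁ = 1 / (1 + [H⁺]/K1 + K2/[H⁺]) = 1 / (1 + 10^-1.23 + 10^-2.74)
   = 1 / (1 + 0.058884 + 0.0018197) = 1/1.0607 = 0.9428
[HCO3⁻] = α₁ × DIC = 0.9428 × 4.01 = 3.78 mmol/L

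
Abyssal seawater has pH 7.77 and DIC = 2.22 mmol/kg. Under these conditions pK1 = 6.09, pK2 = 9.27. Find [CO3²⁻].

[CO3²⁻] = 0.0667 mmol/kg

α₂ = 1 / (1 + [H⁺]/K2 + [H⁺]²/(K1K2)) = 1 / (1 + 10^+1.50 + 10^-0.18)
   = 1 / (1 + 31.623 + 0.66069) = 1/33.283 = 0.03004
[CO3²⁻] = α₂ × DIC = 0.03004 × 2.22 = 0.0667 mmol/kg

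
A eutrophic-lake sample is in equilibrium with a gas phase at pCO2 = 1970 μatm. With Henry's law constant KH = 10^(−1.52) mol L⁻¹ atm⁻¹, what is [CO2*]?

KH = 10^(−1.52) = 3.020×10^-2 mol L⁻¹ atm⁻¹
[CO2*] = KH · pCO2 = 3.020×10^-2 × 1970×10^-6 atm = 5.95×10^-5 mol/L

[CO2*] = 59.5 μmol/L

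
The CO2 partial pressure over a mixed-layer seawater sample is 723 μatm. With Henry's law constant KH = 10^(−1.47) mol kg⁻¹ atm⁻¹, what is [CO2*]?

KH = 10^(−1.47) = 3.388×10^-2 mol kg⁻¹ atm⁻¹
[CO2*] = KH · pCO2 = 3.388×10^-2 × 723×10^-6 atm = 2.45×10^-5 mol/kg

[CO2*] = 24.5 μmol/kg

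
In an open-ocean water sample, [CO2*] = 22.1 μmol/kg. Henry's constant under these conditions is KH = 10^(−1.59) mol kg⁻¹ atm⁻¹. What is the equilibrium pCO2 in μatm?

pCO2 = 860 μatm

KH = 10^(−1.59) = 2.570×10^-2 mol kg⁻¹ atm⁻¹
pCO2 = [CO2*]/KH = 22.1×10^-6 / 2.570×10^-2 = 8.60×10^-4 atm = 860 μatm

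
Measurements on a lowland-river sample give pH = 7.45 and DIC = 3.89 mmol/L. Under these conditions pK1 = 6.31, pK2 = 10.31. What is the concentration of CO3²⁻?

[CO3²⁻] = 5.00 μmol/L

α₂ = 1 / (1 + [H⁺]/K2 + [H⁺]²/(K1K2)) = 1 / (1 + 10^+2.86 + 10^+1.72)
   = 1 / (1 + 724.44 + 52.481) = 1/777.92 = 0.001285
[CO3²⁻] = α₂ × DIC = 0.001285 × 3.89 = 0.00500 mmol/L = 5.00 μmol/L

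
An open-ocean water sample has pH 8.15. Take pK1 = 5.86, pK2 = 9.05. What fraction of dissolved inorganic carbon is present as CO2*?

α₀ = 1 / (1 + K1/[H⁺] + K1K2/[H⁺]²) = 1 / (1 + 10^+2.29 + 10^+1.39)
   = 1 / (1 + 194.98 + 24.547) = 1/220.53 = 0.004534

α₀ = 0.00453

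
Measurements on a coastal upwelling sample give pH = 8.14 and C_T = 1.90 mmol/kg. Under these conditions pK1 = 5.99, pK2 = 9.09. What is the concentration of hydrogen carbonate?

α₁ = 1 / (1 + [H⁺]/K1 + K2/[H⁺]) = 1 / (1 + 10^-2.15 + 10^-0.95)
   = 1 / (1 + 0.0070795 + 0.11220) = 1/1.1193 = 0.8934
[HCO3⁻] = α₁ × DIC = 0.8934 × 1.90 = 1.70 mmol/kg

[HCO3⁻] = 1.70 mmol/kg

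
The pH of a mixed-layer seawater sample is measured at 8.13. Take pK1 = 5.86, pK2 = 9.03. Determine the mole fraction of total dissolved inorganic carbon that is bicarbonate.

α₁ = 0.884

α₁ = 1 / (1 + [H⁺]/K1 + K2/[H⁺]) = 1 / (1 + 10^-2.27 + 10^-0.90)
   = 1 / (1 + 0.0053703 + 0.12589) = 1/1.1313 = 0.8840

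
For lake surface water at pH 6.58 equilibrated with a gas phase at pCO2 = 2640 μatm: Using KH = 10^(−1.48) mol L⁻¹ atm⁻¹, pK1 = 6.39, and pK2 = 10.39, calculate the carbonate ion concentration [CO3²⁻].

[CO3²⁻] = 0.0210 μmol/L

[CO2*] = KH · pCO2 = 10^(−1.48) × 2640×10^-6 = 8.742×10^-5 mol/L
α₀ = 1/(1 + K1/[H⁺] + K1K2/[H⁺]²) = 1/(1 + 10^+0.19 + 10^-3.62) = 0.3923
DIC = [CO2*]/α₀ = 8.742×10^-5 / 0.3923 = 0.2228 mmol/L
[CO3²⁻] = α₂·DIC; α₂ = 9.411×10^-5, so [CO3²⁻] = 9.411×10^-5 × 0.2228 = 2.10×10^-5 mmol/L = 0.0210 μmol/L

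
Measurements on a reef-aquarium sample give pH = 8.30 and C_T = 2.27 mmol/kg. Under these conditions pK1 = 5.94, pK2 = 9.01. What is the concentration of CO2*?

α₀ = 1 / (1 + K1/[H⁺] + K1K2/[H⁺]²) = 1 / (1 + 10^+2.36 + 10^+1.65)
   = 1 / (1 + 229.09 + 44.668) = 1/274.76 = 0.003640
[CO2*] = α₀ × DIC = 0.003640 × 2.27 = 0.00826 mmol/kg = 8.26 μmol/kg

[CO2*] = 8.26 μmol/kg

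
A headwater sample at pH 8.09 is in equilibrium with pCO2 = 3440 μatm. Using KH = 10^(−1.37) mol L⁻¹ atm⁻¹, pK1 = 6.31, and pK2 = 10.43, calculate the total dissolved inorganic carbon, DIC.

DIC = 9.03 mmol/L

[CO2*] = KH · pCO2 = 10^(−1.37) × 3440×10^-6 = 1.467×10^-4 mol/L
α₀ = 1/(1 + K1/[H⁺] + K1K2/[H⁺]²) = 1/(1 + 10^+1.78 + 10^-0.56) = 0.01625
DIC = [CO2*]/α₀ = 1.467×10^-4 / 0.01625 = 9.03 mmol/L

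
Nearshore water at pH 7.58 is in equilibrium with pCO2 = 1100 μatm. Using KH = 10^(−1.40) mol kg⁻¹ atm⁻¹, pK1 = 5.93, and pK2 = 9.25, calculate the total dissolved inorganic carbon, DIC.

[CO2*] = KH · pCO2 = 10^(−1.40) × 1100×10^-6 = 4.379×10^-5 mol/kg
α₀ = 1/(1 + K1/[H⁺] + K1K2/[H⁺]²) = 1/(1 + 10^+1.65 + 10^-0.02) = 0.02145
DIC = [CO2*]/α₀ = 4.379×10^-5 / 0.02145 = 2.04 mmol/kg

DIC = 2.04 mmol/kg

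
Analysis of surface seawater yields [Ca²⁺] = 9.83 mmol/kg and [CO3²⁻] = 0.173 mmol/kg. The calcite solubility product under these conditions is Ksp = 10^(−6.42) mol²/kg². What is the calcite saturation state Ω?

Ksp = 10^(−6.42) = 3.802×10^-7
Ω = [Ca²⁺][CO3²⁻]/Ksp = (9.83×10^-3)(0.173×10^-3) / 3.802×10^-7 = 4.47

Ω = 4.47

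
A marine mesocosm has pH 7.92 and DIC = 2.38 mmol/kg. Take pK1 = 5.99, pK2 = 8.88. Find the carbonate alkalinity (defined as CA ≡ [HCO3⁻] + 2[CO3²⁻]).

CA = 2.59 mmol/kg

CA = [HCO3⁻] + 2[CO3²⁻] = (α₁ + 2α₂)·DIC
At pH 7.92: [H⁺]/K1 = 10^-1.93 = 0.011749, K2/[H⁺] = 10^-0.96 = 0.10965
α₁ = 1/(1 + 0.011749 + 0.10965) = 1/1.1214 = 0.8917; α₂ = α₁·K2/[H⁺] = 0.09778
α₁ + 2α₂ = 1.0873
CA = 1.0873 × 2.38 = 2.59 mmol/kg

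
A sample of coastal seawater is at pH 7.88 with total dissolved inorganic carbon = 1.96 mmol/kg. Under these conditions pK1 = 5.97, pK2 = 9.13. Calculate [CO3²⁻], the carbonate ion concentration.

[CO3²⁻] = 0.103 mmol/kg

α₂ = 1 / (1 + [H⁺]/K2 + [H⁺]²/(K1K2)) = 1 / (1 + 10^+1.25 + 10^-0.66)
   = 1 / (1 + 17.783 + 0.21878) = 1/19.002 = 0.05263
[CO3²⁻] = α₂ × DIC = 0.05263 × 1.96 = 0.103 mmol/kg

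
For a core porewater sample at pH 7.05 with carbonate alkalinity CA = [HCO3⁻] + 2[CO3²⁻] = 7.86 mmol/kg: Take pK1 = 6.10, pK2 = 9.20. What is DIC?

CA = [HCO3⁻] + 2[CO3²⁻] = (α₁ + 2α₂)·DIC
At pH 7.05: [H⁺]/K1 = 10^-0.95 = 0.11220, K2/[H⁺] = 10^-2.15 = 0.0070795
α₁ = 1/(1 + 0.11220 + 0.0070795) = 1/1.1193 = 0.8934; α₂ = α₁·K2/[H⁺] = 0.006325
α₁ + 2α₂ = 0.9061
DIC = CA / (α₁ + 2α₂) = 7.86 / 0.9061 = 8.67 mmol/kg

DIC = 8.67 mmol/kg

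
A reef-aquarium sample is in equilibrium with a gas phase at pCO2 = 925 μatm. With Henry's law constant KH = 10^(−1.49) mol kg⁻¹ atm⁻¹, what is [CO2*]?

KH = 10^(−1.49) = 3.236×10^-2 mol kg⁻¹ atm⁻¹
[CO2*] = KH · pCO2 = 3.236×10^-2 × 925×10^-6 atm = 2.99×10^-5 mol/kg

[CO2*] = 29.9 μmol/kg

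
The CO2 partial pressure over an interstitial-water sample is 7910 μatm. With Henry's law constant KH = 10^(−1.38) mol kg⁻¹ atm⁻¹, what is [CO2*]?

[CO2*] = 330 μmol/kg

KH = 10^(−1.38) = 4.169×10^-2 mol kg⁻¹ atm⁻¹
[CO2*] = KH · pCO2 = 4.169×10^-2 × 7910×10^-6 atm = 3.30×10^-4 mol/kg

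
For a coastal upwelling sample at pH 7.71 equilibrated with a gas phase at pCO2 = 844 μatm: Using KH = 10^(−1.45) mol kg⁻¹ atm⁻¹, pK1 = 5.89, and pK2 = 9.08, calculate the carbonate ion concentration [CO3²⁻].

[CO3²⁻] = 0.0844 mmol/kg

[CO2*] = KH · pCO2 = 10^(−1.45) × 844×10^-6 = 2.995×10^-5 mol/kg
α₀ = 1/(1 + K1/[H⁺] + K1K2/[H⁺]²) = 1/(1 + 10^+1.82 + 10^+0.45) = 0.01431
DIC = [CO2*]/α₀ = 2.995×10^-5 / 0.01431 = 2.093 mmol/kg
[CO3²⁻] = α₂·DIC; α₂ = 0.04033, so [CO3²⁻] = 0.04033 × 2.093 = 0.0844 mmol/kg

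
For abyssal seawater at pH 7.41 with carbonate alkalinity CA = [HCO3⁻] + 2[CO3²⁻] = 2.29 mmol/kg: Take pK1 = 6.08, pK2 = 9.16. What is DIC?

DIC = 2.35 mmol/kg

CA = [HCO3⁻] + 2[CO3²⁻] = (α₁ + 2α₂)·DIC
At pH 7.41: [H⁺]/K1 = 10^-1.33 = 0.046774, K2/[H⁺] = 10^-1.75 = 0.017783
α₁ = 1/(1 + 0.046774 + 0.017783) = 1/1.0646 = 0.9394; α₂ = α₁·K2/[H⁺] = 0.01670
α₁ + 2α₂ = 0.9728
DIC = CA / (α₁ + 2α₂) = 2.29 / 0.9728 = 2.35 mmol/kg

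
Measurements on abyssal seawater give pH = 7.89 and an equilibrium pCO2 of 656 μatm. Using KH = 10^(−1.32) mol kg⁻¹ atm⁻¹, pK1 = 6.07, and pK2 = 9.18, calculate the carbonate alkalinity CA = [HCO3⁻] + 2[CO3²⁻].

CA = 2.29 mmol/kg

[CO2*] = KH · pCO2 = 10^(−1.32) × 656×10^-6 = 3.140×10^-5 mol/kg
α₀ = 1/(1 + K1/[H⁺] + K1K2/[H⁺]²) = 1/(1 + 10^+1.82 + 10^+0.53) = 0.01419
DIC = [CO2*]/α₀ = 3.140×10^-5 / 0.01419 = 2.212 mmol/kg
CA = (α₁ + 2α₂)·DIC = (0.9377 + 2×0.04809) × 2.212 = 2.29 mmol/kg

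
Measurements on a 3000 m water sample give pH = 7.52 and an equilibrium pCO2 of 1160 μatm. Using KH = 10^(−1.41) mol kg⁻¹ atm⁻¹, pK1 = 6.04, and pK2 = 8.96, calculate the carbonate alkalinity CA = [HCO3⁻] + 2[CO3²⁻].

CA = 1.46 mmol/kg

[CO2*] = KH · pCO2 = 10^(−1.41) × 1160×10^-6 = 4.513×10^-5 mol/kg
α₀ = 1/(1 + K1/[H⁺] + K1K2/[H⁺]²) = 1/(1 + 10^+1.48 + 10^+0.04) = 0.03096
DIC = [CO2*]/α₀ = 4.513×10^-5 / 0.03096 = 1.457 mmol/kg
CA = (α₁ + 2α₂)·DIC = (0.9351 + 2×0.03395) × 1.457 = 1.46 mmol/kg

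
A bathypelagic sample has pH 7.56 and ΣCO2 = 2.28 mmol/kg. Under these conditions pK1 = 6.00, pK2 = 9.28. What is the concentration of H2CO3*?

[CO2*] = 0.0600 mmol/kg

α₀ = 1 / (1 + K1/[H⁺] + K1K2/[H⁺]²) = 1 / (1 + 10^+1.56 + 10^-0.16)
   = 1 / (1 + 36.308 + 0.69183) = 1/38.000 = 0.02632
[CO2*] = α₀ × DIC = 0.02632 × 2.28 = 0.0600 mmol/kg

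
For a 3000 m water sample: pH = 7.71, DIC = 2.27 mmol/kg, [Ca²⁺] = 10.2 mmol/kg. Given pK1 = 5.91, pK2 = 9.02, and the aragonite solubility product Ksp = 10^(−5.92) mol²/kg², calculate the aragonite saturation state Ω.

α₂ = 1 / (1 + [H⁺]/K2 + [H⁺]²/(K1K2)) = 1 / (1 + 10^+1.31 + 10^-0.49)
   = 1 / (1 + 20.417 + 0.32359) = 1/21.741 = 0.04600
[CO3²⁻] = α₂ × DIC = 0.04600 × 2.27 = 0.1044 mmol/kg
Ksp = 10^(−5.92) = 1.202×10^-6
Ω = [Ca²⁺][CO3²⁻]/Ksp = (10.2×10^-3)(1.044×10^-4) / 1.202×10^-6 = 0.886

Ω = 0.886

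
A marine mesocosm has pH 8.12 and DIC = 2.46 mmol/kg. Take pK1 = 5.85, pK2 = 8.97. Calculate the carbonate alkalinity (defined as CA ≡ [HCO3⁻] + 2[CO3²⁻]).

CA = 2.75 mmol/kg

CA = [HCO3⁻] + 2[CO3²⁻] = (α₁ + 2α₂)·DIC
At pH 8.12: [H⁺]/K1 = 10^-2.27 = 0.0053703, K2/[H⁺] = 10^-0.85 = 0.14125
α₁ = 1/(1 + 0.0053703 + 0.14125) = 1/1.1466 = 0.8721; α₂ = α₁·K2/[H⁺] = 0.1232
α₁ + 2α₂ = 1.1185
CA = 1.1185 × 2.46 = 2.75 mmol/kg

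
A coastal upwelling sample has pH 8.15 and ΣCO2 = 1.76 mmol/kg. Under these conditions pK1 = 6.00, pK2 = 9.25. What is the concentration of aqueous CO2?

α₀ = 1 / (1 + K1/[H⁺] + K1K2/[H⁺]²) = 1 / (1 + 10^+2.15 + 10^+1.05)
   = 1 / (1 + 141.25 + 11.220) = 1/153.47 = 0.006516
[CO2*] = α₀ × DIC = 0.006516 × 1.76 = 0.0115 mmol/kg = 11.5 μmol/kg

[CO2*] = 11.5 μmol/kg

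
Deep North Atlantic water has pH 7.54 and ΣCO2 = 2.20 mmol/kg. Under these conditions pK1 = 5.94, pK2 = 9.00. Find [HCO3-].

α₁ = 1 / (1 + [H⁺]/K1 + K2/[H⁺]) = 1 / (1 + 10^-1.60 + 10^-1.46)
   = 1 / (1 + 0.025119 + 0.034674) = 1/1.0598 = 0.9436
[HCO3⁻] = α₁ × DIC = 0.9436 × 2.20 = 2.08 mmol/kg

[HCO3⁻] = 2.08 mmol/kg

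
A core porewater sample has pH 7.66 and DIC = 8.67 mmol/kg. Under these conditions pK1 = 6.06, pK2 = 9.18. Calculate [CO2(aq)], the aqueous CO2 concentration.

α₀ = 1 / (1 + K1/[H⁺] + K1K2/[H⁺]²) = 1 / (1 + 10^+1.60 + 10^+0.08)
   = 1 / (1 + 39.811 + 1.2023) = 1/42.013 = 0.02380
[CO2*] = α₀ × DIC = 0.02380 × 8.67 = 0.206 mmol/kg

[CO2*] = 0.206 mmol/kg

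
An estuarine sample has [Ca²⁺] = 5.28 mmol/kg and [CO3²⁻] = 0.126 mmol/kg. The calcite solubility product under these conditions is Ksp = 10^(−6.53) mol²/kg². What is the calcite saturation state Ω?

Ω = 2.25

Ksp = 10^(−6.53) = 2.951×10^-7
Ω = [Ca²⁺][CO3²⁻]/Ksp = (5.28×10^-3)(0.126×10^-3) / 2.951×10^-7 = 2.25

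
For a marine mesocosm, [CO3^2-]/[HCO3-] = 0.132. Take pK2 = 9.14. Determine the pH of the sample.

pH = 8.26

From K2 = [H⁺][CO3^2-]/[HCO3-]:  pH = pK2 + log₁₀([CO3^2-]/[HCO3-])
log₁₀(0.132) = -0.879
pH = 9.14 + (-0.879) = 8.26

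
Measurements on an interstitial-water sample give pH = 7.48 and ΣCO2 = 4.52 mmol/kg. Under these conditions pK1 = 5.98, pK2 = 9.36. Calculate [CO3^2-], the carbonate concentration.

α₂ = 1 / (1 + [H⁺]/K2 + [H⁺]²/(K1K2)) = 1 / (1 + 10^+1.88 + 10^+0.38)
   = 1 / (1 + 75.858 + 2.3988) = 1/79.257 = 0.01262
[CO3²⁻] = α₂ × DIC = 0.01262 × 4.52 = 0.0570 mmol/kg

[CO3²⁻] = 0.0570 mmol/kg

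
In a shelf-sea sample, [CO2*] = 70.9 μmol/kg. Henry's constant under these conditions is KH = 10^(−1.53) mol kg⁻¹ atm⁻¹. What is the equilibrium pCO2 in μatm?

pCO2 = 2400 μatm

KH = 10^(−1.53) = 2.951×10^-2 mol kg⁻¹ atm⁻¹
pCO2 = [CO2*]/KH = 70.9×10^-6 / 2.951×10^-2 = 2.40×10^-3 atm = 2400 μatm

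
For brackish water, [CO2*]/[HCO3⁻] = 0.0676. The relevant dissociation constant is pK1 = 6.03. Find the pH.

pH = 7.20

From K1 = [H⁺][HCO3⁻]/[CO2*]:  pH = pK1 − log₁₀([CO2*]/[HCO3⁻])
log₁₀(0.0676) = -1.170
pH = 6.03 − (-1.170) = 7.20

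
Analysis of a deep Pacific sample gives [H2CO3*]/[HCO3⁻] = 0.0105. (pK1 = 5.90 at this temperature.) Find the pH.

From K1 = [H⁺][HCO3⁻]/[H2CO3*]:  pH = pK1 − log₁₀([H2CO3*]/[HCO3⁻])
log₁₀(0.0105) = -1.979
pH = 5.90 − (-1.979) = 7.88

pH = 7.88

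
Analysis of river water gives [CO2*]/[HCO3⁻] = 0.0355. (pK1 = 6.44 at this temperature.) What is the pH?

pH = 7.89

From K1 = [H⁺][HCO3⁻]/[CO2*]:  pH = pK1 − log₁₀([CO2*]/[HCO3⁻])
log₁₀(0.0355) = -1.450
pH = 6.44 − (-1.450) = 7.89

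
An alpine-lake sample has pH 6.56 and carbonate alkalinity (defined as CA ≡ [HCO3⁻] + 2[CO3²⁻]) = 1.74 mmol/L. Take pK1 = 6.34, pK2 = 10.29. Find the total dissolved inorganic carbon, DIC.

DIC = 2.79 mmol/L

CA = [HCO3⁻] + 2[CO3²⁻] = (α₁ + 2α₂)·DIC
At pH 6.56: [H⁺]/K1 = 10^-0.22 = 0.60256, K2/[H⁺] = 10^-3.73 = 0.00018621
α₁ = 1/(1 + 0.60256 + 0.00018621) = 1/1.6027 = 0.6239; α₂ = α₁·K2/[H⁺] = 0.0001162
α₁ + 2α₂ = 0.6242
DIC = CA / (α₁ + 2α₂) = 1.74 / 0.6242 = 2.79 mmol/L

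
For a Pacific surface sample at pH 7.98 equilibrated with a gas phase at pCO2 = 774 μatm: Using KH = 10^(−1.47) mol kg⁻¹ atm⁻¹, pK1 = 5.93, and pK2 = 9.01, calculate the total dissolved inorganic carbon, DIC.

DIC = 3.24 mmol/kg

[CO2*] = KH · pCO2 = 10^(−1.47) × 774×10^-6 = 2.623×10^-5 mol/kg
α₀ = 1/(1 + K1/[H⁺] + K1K2/[H⁺]²) = 1/(1 + 10^+2.05 + 10^+1.02) = 0.008086
DIC = [CO2*]/α₀ = 2.623×10^-5 / 0.008086 = 3.24 mmol/kg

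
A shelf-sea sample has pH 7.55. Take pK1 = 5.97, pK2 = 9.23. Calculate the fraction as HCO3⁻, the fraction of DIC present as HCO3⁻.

α₁ = 1 / (1 + [H⁺]/K1 + K2/[H⁺]) = 1 / (1 + 10^-1.58 + 10^-1.68)
   = 1 / (1 + 0.026303 + 0.020893) = 1/1.0472 = 0.9549

α₁ = 0.955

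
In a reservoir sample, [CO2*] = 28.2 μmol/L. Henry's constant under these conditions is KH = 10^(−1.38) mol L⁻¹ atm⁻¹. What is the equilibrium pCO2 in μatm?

KH = 10^(−1.38) = 4.169×10^-2 mol L⁻¹ atm⁻¹
pCO2 = [CO2*]/KH = 28.2×10^-6 / 4.169×10^-2 = 6.76×10^-4 atm = 676 μatm

pCO2 = 676 μatm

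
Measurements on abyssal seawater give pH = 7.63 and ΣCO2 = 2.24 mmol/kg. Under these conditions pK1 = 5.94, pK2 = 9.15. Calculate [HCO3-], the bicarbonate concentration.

[HCO3⁻] = 2.13 mmol/kg

α₁ = 1 / (1 + [H⁺]/K1 + K2/[H⁺]) = 1 / (1 + 10^-1.69 + 10^-1.52)
   = 1 / (1 + 0.020417 + 0.030200) = 1/1.0506 = 0.9518
[HCO3⁻] = α₁ × DIC = 0.9518 × 2.24 = 2.13 mmol/kg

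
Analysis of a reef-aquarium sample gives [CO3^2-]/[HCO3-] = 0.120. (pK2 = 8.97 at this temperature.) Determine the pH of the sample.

From K2 = [H⁺][CO3^2-]/[HCO3-]:  pH = pK2 + log₁₀([CO3^2-]/[HCO3-])
log₁₀(0.120) = -0.921
pH = 8.97 + (-0.921) = 8.05

pH = 8.05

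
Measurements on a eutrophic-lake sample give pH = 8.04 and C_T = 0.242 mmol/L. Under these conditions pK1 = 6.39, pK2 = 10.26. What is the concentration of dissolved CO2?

[CO2*] = 5.27 μmol/L

α₀ = 1 / (1 + K1/[H⁺] + K1K2/[H⁺]²) = 1 / (1 + 10^+1.65 + 10^-0.57)
   = 1 / (1 + 44.668 + 0.26915) = 1/45.938 = 0.02177
[CO2*] = α₀ × DIC = 0.02177 × 0.242 = 0.00527 mmol/L = 5.27 μmol/L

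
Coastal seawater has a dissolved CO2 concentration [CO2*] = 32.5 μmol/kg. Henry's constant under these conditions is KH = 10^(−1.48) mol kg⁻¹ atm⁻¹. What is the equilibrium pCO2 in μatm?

pCO2 = 981 μatm

KH = 10^(−1.48) = 3.311×10^-2 mol kg⁻¹ atm⁻¹
pCO2 = [CO2*]/KH = 32.5×10^-6 / 3.311×10^-2 = 9.81×10^-4 atm = 981 μatm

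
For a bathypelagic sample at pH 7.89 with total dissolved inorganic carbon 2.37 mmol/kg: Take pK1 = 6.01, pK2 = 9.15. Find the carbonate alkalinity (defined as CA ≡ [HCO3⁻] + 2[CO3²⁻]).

CA = 2.46 mmol/kg

CA = [HCO3⁻] + 2[CO3²⁻] = (α₁ + 2α₂)·DIC
At pH 7.89: [H⁺]/K1 = 10^-1.88 = 0.013183, K2/[H⁺] = 10^-1.26 = 0.054954
α₁ = 1/(1 + 0.013183 + 0.054954) = 1/1.0681 = 0.9362; α₂ = α₁·K2/[H⁺] = 0.05145
α₁ + 2α₂ = 1.0391
CA = 1.0391 × 2.37 = 2.46 mmol/kg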